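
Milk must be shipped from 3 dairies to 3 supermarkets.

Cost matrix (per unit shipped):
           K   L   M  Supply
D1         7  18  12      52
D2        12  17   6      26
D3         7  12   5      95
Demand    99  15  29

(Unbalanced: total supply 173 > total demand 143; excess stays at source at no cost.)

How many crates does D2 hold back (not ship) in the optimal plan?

26

An optimal plan:
  D1→K: 48 crates
  D3→K: 51 crates
  D3→L: 15 crates
  D3→M: 29 crates
Total cost = 1018.
D2 ships 0 of its 26, leaving 26.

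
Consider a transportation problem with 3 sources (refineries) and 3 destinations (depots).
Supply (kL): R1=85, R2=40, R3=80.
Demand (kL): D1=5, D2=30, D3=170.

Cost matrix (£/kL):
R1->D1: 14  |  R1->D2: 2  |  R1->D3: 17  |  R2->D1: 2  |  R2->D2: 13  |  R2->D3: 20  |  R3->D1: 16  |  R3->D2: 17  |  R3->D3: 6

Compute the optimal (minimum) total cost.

2185

Optimal allocation:
  R1 to D2: 30 × £2 = £60
  R1 to D3: 55 × £17 = £935
  R2 to D1: 5 × £2 = £10
  R2 to D3: 35 × £20 = £700
  R3 to D3: 80 × £6 = £480
Total = 60 + 935 + 10 + 700 + 480 = £2185.
(Supply check: R1 ships 85; R2 ships 40; R3 ships 80.)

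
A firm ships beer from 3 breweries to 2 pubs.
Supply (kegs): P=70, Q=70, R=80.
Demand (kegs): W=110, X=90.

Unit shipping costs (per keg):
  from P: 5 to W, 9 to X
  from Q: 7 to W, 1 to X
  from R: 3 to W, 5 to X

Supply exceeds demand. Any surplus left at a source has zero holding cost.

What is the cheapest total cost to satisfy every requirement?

600

An optimal shipping plan:
  P→W: 50 × 5 = 250
  Q→X: 70 × 1 = 70
  R→W: 60 × 3 = 180
  R→X: 20 × 5 = 100
Total = 250 + 70 + 180 + 100 = 600.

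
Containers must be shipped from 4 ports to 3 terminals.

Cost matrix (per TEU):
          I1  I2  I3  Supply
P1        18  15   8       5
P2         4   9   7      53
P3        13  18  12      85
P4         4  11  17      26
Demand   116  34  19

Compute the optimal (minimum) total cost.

1617

One minimum-cost allocation:
  P1->I3: 5 × 8 = 40
  P2->I1: 19 × 4 = 76
  P2->I2: 34 × 9 = 306
  P3->I1: 71 × 13 = 923
  P3->I3: 14 × 12 = 168
  P4->I1: 26 × 4 = 104
Total = 40 + 76 + 306 + 923 + 168 + 104 = 1617.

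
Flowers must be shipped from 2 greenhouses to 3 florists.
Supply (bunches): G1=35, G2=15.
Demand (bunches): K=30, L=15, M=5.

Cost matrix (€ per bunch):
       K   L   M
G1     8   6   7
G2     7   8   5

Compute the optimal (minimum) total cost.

345

An optimal shipping plan:
  G1–K: 20 × €8 = €160
  G1–L: 15 × €6 = €90
  G2–K: 10 × €7 = €70
  G2–M: 5 × €5 = €25
Total = 160 + 90 + 70 + 25 = €345.
(Supply check: G1 ships 35; G2 ships 15.)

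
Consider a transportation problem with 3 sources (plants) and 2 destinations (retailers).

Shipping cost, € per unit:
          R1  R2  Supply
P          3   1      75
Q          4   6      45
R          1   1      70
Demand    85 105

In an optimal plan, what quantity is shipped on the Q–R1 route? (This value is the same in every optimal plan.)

45

The minimum-cost plan:
  P→R2: 75 × €1 = €75
  Q→R1: 45 × €4 = €180
  R→R1: 40 × €1 = €40
  R→R2: 30 × €1 = €30
Total cost = €325.
So Q→R1 carries 45 units.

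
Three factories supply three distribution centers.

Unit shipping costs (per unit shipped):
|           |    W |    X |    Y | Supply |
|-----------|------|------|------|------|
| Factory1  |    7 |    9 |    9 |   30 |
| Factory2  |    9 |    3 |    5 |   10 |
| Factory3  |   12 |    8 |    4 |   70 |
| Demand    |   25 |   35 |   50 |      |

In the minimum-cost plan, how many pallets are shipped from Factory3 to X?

20

Optimal shipments:
  Factory1→W: 25 × 7 = 175
  Factory1→X: 5 × 9 = 45
  Factory2→X: 10 × 3 = 30
  Factory3→X: 20 × 8 = 160
  Factory3→Y: 50 × 4 = 200
Total cost = 610.
So Factory3→X carries 20 pallets.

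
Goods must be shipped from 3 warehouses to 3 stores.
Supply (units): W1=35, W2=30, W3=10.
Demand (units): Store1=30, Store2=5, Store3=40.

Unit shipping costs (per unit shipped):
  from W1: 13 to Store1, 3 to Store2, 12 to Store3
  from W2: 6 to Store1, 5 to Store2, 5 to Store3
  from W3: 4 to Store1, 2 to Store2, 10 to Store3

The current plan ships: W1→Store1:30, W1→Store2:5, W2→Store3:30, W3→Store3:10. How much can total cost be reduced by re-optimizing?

Current plan cost = 30·13 + 5·3 + 30·5 + 10·10 = 655.
Optimal plan:
  W1–Store2: 5 × 3 = 15
  W1–Store3: 30 × 12 = 360
  W2–Store1: 20 × 6 = 120
  W2–Store3: 10 × 5 = 50
  W3–Store1: 10 × 4 = 40
Optimal cost = 585.
Saving = 655 − 585 = 70.

70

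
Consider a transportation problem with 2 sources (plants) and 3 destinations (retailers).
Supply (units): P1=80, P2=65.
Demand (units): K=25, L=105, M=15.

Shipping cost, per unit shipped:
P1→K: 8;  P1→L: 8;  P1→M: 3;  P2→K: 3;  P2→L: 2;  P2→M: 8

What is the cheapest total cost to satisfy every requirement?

A cheapest plan:
  P1–K: 25 units
  P1–L: 40 units
  P1–M: 15 units
  P2–L: 65 units
Total cost = 695.
(Supply check: P1 ships 80; P2 ships 65.)

695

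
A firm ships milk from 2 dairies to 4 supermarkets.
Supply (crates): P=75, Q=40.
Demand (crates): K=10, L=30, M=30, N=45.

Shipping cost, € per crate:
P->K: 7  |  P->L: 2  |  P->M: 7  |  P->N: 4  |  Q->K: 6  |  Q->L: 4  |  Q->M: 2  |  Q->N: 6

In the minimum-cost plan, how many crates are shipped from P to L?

30

Solving gives:
  P→L: 30 crates
  P→N: 45 crates
  Q→K: 10 crates
  Q→M: 30 crates
Total cost = €360.
So P→L carries 30 crates.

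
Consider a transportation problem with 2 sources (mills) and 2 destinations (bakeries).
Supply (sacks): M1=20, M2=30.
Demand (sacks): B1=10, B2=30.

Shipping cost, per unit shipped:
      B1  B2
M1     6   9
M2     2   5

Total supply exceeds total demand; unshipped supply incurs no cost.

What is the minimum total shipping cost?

One minimum-cost allocation:
  M1 to B1: 10 × 6 = 60
  M2 to B2: 30 × 5 = 150
Total = 60 + 150 = 210.
(Supply check: M1 ships 10; M2 ships 30.)

210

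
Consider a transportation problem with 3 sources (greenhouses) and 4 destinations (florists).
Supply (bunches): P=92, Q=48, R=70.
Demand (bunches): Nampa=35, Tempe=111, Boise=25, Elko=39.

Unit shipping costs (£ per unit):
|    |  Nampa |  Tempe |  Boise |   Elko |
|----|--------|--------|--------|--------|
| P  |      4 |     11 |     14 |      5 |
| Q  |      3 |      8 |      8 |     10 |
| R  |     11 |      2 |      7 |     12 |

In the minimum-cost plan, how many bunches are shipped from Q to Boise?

Solving gives:
  P->Nampa: 35 × £4 = £140
  P->Tempe: 18 × £11 = £198
  P->Elko: 39 × £5 = £195
  Q->Tempe: 23 × £8 = £184
  Q->Boise: 25 × £8 = £200
  R->Tempe: 70 × £2 = £140
Total cost = £1057.
So Q→Boise carries 25 bunches.

25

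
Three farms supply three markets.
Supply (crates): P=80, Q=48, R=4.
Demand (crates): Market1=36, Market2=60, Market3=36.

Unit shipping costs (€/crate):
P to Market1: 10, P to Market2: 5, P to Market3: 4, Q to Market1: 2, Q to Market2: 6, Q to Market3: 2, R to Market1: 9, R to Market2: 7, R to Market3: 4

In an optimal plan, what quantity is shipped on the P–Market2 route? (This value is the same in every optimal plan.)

60

The minimum-cost plan:
  P–Market2: 60 × €5 = €300
  P–Market3: 20 × €4 = €80
  Q–Market1: 36 × €2 = €72
  Q–Market3: 12 × €2 = €24
  R–Market3: 4 × €4 = €16
Total cost = €492.
So P→Market2 carries 60 crates.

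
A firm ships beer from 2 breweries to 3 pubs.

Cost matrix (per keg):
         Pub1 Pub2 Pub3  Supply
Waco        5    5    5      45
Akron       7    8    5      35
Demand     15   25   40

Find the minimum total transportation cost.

A cheapest plan:
  Waco->Pub1: 15 kegs
  Waco->Pub2: 25 kegs
  Waco->Pub3: 5 kegs
  Akron->Pub3: 35 kegs
Total cost = 400.

400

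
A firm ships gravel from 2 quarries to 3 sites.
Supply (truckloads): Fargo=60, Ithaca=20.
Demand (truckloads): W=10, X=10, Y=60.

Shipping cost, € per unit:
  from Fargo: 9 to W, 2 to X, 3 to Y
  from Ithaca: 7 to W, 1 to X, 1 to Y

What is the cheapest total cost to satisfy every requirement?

One minimum-cost allocation:
  Fargo to W: 10 truckloads
  Fargo to X: 10 truckloads
  Fargo to Y: 40 truckloads
  Ithaca to Y: 20 truckloads
Total cost = €250.
(Supply check: Fargo ships 60; Ithaca ships 20.)

250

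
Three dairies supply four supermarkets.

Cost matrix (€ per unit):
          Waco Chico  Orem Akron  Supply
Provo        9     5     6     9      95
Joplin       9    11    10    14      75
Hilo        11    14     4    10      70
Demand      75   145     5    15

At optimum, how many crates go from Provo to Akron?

0

Optimal shipments:
  Provo to Chico: 95 × €5 = €475
  Joplin to Waco: 25 × €9 = €225
  Joplin to Chico: 50 × €11 = €550
  Hilo to Waco: 50 × €11 = €550
  Hilo to Orem: 5 × €4 = €20
  Hilo to Akron: 15 × €10 = €150
Total cost = €1970.
The route Provo→Akron is not used.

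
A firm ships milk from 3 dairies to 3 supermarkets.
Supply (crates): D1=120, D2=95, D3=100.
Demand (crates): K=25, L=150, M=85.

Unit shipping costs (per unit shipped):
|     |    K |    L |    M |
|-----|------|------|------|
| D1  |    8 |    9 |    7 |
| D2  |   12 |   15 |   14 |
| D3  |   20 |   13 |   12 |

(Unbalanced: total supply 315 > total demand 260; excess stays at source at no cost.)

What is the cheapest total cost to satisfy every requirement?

An optimal shipping plan:
  D1->L: 35 × 9 = 315
  D1->M: 85 × 7 = 595
  D2->K: 25 × 12 = 300
  D2->L: 15 × 15 = 225
  D3->L: 100 × 13 = 1300
Total = 315 + 595 + 300 + 225 + 1300 = 2735.

2735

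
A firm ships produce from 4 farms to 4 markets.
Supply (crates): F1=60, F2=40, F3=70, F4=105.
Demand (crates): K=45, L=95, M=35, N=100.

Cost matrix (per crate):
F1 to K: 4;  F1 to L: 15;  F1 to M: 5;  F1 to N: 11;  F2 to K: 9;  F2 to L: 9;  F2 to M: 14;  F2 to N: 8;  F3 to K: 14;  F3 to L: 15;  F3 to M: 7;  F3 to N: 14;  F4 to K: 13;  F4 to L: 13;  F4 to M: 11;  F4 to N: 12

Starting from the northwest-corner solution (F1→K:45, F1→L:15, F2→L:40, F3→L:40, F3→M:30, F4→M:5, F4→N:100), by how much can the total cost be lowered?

Current plan cost = 45·4 + 15·15 + 40·9 + 40·15 + 30·7 + 5·11 + 100·12 = 2830.
Optimal plan:
  F1->K: 45 crates
  F1->N: 15 crates
  F2->N: 40 crates
  F3->L: 35 crates
  F3->M: 35 crates
  F4->L: 60 crates
  F4->N: 45 crates
Optimal cost = 2755.
Saving = 2830 − 2755 = 75.

75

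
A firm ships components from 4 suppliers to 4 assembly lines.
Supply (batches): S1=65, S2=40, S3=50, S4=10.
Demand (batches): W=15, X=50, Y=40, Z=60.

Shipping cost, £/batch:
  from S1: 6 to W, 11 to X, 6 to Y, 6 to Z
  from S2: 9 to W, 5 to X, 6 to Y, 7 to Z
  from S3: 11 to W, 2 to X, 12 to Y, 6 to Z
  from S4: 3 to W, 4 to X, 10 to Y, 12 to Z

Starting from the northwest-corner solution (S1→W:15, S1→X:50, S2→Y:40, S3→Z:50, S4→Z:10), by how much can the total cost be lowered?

Current plan cost = 15·6 + 50·11 + 40·6 + 50·6 + 10·12 = £1300.
Optimal plan:
  S1–W: 5 × £6 = £30
  S1–Z: 60 × £6 = £360
  S2–Y: 40 × £6 = £240
  S3–X: 50 × £2 = £100
  S4–W: 10 × £3 = £30
Optimal cost = £760.
Saving = 1300 − 760 = £540.

540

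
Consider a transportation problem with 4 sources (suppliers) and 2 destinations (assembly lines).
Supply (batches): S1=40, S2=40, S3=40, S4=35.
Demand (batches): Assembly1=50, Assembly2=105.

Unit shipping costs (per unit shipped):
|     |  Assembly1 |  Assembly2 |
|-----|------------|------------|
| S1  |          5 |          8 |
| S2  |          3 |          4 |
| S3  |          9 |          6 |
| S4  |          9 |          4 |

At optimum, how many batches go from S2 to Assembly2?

30

The minimum-cost plan:
  S1→Assembly1: 40 × 5 = 200
  S2→Assembly1: 10 × 3 = 30
  S2→Assembly2: 30 × 4 = 120
  S3→Assembly2: 40 × 6 = 240
  S4→Assembly2: 35 × 4 = 140
Total cost = 730.
So S2→Assembly2 carries 30 batches.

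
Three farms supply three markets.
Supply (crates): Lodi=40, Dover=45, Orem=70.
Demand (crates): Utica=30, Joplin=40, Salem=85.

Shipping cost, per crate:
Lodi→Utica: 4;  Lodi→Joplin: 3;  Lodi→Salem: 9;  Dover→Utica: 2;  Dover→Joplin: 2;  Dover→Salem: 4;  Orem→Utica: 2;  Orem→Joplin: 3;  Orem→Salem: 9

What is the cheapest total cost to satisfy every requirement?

720

A cheapest plan:
  Lodi–Salem: 40 × 9 = 360
  Dover–Salem: 45 × 4 = 180
  Orem–Utica: 30 × 2 = 60
  Orem–Joplin: 40 × 3 = 120
Total = 360 + 180 + 60 + 120 = 720.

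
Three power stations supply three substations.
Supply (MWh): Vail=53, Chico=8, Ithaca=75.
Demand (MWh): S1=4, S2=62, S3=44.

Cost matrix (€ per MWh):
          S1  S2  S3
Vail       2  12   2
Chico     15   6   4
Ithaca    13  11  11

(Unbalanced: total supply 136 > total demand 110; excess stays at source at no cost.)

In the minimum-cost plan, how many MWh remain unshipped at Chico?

Minimum-cost shipments:
  Vail->S1: 4 MWh
  Vail->S3: 44 MWh
  Chico->S2: 8 MWh
  Ithaca->S2: 54 MWh
Total cost = €738.
Chico ships 8 of its 8, leaving 0.

0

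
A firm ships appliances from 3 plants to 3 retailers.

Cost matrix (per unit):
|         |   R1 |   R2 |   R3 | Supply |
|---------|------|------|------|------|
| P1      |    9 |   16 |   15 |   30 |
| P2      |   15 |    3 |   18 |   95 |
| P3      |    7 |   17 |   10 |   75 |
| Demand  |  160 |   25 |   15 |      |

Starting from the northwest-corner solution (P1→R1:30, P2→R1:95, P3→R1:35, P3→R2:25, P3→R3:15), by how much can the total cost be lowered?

550

Current plan cost = 30·9 + 95·15 + 35·7 + 25·17 + 15·10 = 2515.
Optimal plan:
  P1 to R1: 30 × 9 = 270
  P2 to R1: 70 × 15 = 1050
  P2 to R2: 25 × 3 = 75
  P3 to R1: 60 × 7 = 420
  P3 to R3: 15 × 10 = 150
Optimal cost = 1965.
Saving = 2515 − 1965 = 550.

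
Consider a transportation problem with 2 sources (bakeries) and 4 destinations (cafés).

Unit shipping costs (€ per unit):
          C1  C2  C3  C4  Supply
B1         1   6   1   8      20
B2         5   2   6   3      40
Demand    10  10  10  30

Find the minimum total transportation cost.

Optimal allocation:
  B1 to C1: 10 × €1 = €10
  B1 to C3: 10 × €1 = €10
  B2 to C2: 10 × €2 = €20
  B2 to C4: 30 × €3 = €90
Total = 10 + 10 + 20 + 90 = €130.

130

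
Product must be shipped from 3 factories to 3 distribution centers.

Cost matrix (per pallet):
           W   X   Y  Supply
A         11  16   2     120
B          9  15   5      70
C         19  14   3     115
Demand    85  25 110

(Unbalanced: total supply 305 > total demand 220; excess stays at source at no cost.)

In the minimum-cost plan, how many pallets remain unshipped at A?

0

Minimum-cost shipments:
  A–W: 15 pallets
  A–Y: 105 pallets
  B–W: 70 pallets
  C–X: 25 pallets
  C–Y: 5 pallets
Total cost = 1370.
A ships 120 of its 120, leaving 0.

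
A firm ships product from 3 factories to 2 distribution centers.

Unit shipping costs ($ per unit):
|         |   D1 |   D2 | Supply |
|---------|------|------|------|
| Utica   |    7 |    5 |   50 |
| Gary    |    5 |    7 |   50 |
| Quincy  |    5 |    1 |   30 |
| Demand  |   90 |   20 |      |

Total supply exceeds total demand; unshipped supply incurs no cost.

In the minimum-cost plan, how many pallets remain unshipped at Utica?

20

An optimal plan:
  Utica to D1: 30 × $7 = $210
  Gary to D1: 50 × $5 = $250
  Quincy to D1: 10 × $5 = $50
  Quincy to D2: 20 × $1 = $20
Total cost = $530.
Utica ships 30 of its 50, leaving 20.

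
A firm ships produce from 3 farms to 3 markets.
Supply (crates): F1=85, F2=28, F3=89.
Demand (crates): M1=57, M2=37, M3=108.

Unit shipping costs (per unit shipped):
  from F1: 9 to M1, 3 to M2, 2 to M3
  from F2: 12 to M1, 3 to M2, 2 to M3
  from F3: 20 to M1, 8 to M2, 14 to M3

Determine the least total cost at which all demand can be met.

1597

A cheapest plan:
  F1→M1: 5 × 9 = 45
  F1→M3: 80 × 2 = 160
  F2→M3: 28 × 2 = 56
  F3→M1: 52 × 20 = 1040
  F3→M2: 37 × 8 = 296
Total = 45 + 160 + 56 + 1040 + 296 = 1597.
(Supply check: F1 ships 85; F2 ships 28; F3 ships 89.)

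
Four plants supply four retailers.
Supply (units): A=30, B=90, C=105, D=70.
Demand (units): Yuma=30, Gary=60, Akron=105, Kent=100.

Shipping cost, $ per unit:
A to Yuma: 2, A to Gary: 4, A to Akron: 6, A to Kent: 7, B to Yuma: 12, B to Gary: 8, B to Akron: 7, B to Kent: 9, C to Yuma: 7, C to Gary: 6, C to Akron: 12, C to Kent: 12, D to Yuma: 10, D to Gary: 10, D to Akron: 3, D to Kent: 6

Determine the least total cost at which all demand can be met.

An optimal shipping plan:
  A→Kent: 30 units
  B→Akron: 35 units
  B→Kent: 55 units
  C→Yuma: 30 units
  C→Gary: 60 units
  C→Kent: 15 units
  D→Akron: 70 units
Total cost = $1910.
(Supply check: A ships 30; B ships 90; C ships 105; D ships 70.)

1910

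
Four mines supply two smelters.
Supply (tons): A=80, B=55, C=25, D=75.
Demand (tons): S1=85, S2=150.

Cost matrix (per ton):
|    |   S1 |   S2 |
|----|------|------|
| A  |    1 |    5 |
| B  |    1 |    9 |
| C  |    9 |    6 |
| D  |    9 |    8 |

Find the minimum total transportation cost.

1085

One minimum-cost allocation:
  A->S1: 30 × 1 = 30
  A->S2: 50 × 5 = 250
  B->S1: 55 × 1 = 55
  C->S2: 25 × 6 = 150
  D->S2: 75 × 8 = 600
Total = 30 + 250 + 55 + 150 + 600 = 1085.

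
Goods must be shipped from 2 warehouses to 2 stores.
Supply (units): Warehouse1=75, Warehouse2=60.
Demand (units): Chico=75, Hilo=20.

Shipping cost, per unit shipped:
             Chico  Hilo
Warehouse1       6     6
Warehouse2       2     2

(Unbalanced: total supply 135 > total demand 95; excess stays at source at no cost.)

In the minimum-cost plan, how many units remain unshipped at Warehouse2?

0

Minimum-cost shipments:
  Warehouse1 to Chico: 15 × 6 = 90
  Warehouse1 to Hilo: 20 × 6 = 120
  Warehouse2 to Chico: 60 × 2 = 120
Total cost = 330.
Warehouse2 ships 60 of its 60, leaving 0.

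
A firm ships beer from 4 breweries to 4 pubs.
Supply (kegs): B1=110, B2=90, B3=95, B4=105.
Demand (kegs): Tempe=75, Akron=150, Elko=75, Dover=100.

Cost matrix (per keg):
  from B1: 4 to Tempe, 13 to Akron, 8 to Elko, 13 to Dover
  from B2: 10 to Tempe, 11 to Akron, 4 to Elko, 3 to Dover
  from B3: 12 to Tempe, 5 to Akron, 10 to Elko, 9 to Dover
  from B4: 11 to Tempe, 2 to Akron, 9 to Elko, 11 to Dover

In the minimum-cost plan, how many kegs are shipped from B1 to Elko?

35

Optimal shipments:
  B1–Tempe: 75 × 4 = 300
  B1–Elko: 35 × 8 = 280
  B2–Dover: 90 × 3 = 270
  B3–Akron: 45 × 5 = 225
  B3–Elko: 40 × 10 = 400
  B3–Dover: 10 × 9 = 90
  B4–Akron: 105 × 2 = 210
Total cost = 1775.
So B1→Elko carries 35 kegs.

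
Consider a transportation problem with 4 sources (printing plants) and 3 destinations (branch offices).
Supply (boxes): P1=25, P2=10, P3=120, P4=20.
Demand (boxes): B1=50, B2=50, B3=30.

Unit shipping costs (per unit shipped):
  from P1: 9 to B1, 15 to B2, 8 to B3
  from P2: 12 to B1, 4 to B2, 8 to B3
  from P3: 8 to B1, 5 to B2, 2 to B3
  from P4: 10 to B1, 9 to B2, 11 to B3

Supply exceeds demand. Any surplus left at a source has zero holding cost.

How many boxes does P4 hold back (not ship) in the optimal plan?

20

An optimal plan:
  P2–B2: 10 × 4 = 40
  P3–B1: 50 × 8 = 400
  P3–B2: 40 × 5 = 200
  P3–B3: 30 × 2 = 60
Total cost = 700.
P4 ships 0 of its 20, leaving 20.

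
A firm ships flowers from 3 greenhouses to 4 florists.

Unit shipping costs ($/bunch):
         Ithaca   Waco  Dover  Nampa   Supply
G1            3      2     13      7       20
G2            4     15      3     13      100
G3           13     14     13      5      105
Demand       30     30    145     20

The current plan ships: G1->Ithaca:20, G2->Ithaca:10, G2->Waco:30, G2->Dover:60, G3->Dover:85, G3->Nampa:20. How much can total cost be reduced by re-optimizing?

Current plan cost = 20·3 + 10·4 + 30·15 + 60·3 + 85·13 + 20·5 = $1935.
Optimal plan:
  G1->Waco: 20 × $2 = $40
  G2->Dover: 100 × $3 = $300
  G3->Ithaca: 30 × $13 = $390
  G3->Waco: 10 × $14 = $140
  G3->Dover: 45 × $13 = $585
  G3->Nampa: 20 × $5 = $100
Optimal cost = $1555.
Saving = 1935 − 1555 = $380.

380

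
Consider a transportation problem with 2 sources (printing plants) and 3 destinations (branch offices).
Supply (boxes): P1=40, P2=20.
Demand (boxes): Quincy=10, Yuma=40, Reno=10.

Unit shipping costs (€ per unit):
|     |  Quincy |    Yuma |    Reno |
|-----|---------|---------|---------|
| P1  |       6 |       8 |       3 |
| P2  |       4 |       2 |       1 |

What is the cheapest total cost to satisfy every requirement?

Optimal allocation:
  P1–Quincy: 10 × €6 = €60
  P1–Yuma: 20 × €8 = €160
  P1–Reno: 10 × €3 = €30
  P2–Yuma: 20 × €2 = €40
Total = 60 + 160 + 30 + 40 = €290.

290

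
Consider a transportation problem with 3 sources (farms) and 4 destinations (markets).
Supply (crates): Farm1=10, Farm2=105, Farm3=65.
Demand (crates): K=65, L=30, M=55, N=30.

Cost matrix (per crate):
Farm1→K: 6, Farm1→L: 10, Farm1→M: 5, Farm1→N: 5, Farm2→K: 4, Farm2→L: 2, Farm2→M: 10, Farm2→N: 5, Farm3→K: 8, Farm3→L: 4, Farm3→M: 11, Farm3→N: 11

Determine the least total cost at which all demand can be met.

Optimal allocation:
  Farm1 to M: 10 crates
  Farm2 to K: 65 crates
  Farm2 to L: 10 crates
  Farm2 to N: 30 crates
  Farm3 to L: 20 crates
  Farm3 to M: 45 crates
Total cost = 1055.

1055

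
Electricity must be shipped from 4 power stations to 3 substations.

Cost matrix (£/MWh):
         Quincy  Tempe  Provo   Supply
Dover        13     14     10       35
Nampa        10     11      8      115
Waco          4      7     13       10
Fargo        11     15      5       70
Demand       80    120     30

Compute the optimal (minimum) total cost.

2355

Optimal allocation:
  Dover–Tempe: 35 × £14 = £490
  Nampa–Quincy: 30 × £10 = £300
  Nampa–Tempe: 85 × £11 = £935
  Waco–Quincy: 10 × £4 = £40
  Fargo–Quincy: 40 × £11 = £440
  Fargo–Provo: 30 × £5 = £150
Total = 490 + 300 + 935 + 40 + 440 + 150 = £2355.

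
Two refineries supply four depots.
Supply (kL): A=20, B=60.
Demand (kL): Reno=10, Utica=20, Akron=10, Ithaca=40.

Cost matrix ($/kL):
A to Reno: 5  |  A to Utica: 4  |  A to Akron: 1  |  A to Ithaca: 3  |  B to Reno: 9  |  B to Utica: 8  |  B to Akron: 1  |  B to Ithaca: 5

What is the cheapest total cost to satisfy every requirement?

380

Optimal allocation:
  A to Reno: 10 kL
  A to Utica: 10 kL
  B to Utica: 10 kL
  B to Akron: 10 kL
  B to Ithaca: 40 kL
Total cost = $380.
(Supply check: A ships 20; B ships 60.)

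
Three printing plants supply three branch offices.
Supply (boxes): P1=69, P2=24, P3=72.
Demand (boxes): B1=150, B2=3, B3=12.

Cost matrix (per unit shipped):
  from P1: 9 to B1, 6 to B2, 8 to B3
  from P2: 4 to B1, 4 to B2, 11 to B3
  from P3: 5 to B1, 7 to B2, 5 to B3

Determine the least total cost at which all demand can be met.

One minimum-cost allocation:
  P1–B1: 54 × 9 = 486
  P1–B2: 3 × 6 = 18
  P1–B3: 12 × 8 = 96
  P2–B1: 24 × 4 = 96
  P3–B1: 72 × 5 = 360
Total = 486 + 18 + 96 + 96 + 360 = 1056.

1056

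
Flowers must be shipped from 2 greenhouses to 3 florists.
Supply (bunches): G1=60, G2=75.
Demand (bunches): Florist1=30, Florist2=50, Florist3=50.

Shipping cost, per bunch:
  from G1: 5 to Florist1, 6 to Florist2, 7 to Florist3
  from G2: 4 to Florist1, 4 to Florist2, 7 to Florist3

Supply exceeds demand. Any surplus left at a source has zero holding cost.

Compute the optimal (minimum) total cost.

675

An optimal shipping plan:
  G1→Florist1: 5 × 5 = 25
  G1→Florist3: 50 × 7 = 350
  G2→Florist1: 25 × 4 = 100
  G2→Florist2: 50 × 4 = 200
Total = 25 + 350 + 100 + 200 = 675.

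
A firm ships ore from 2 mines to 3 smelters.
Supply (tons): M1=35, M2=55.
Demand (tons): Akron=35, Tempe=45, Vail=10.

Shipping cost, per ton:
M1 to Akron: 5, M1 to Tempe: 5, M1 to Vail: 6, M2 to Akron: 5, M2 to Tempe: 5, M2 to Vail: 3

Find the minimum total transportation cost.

430

An optimal shipping plan:
  M1->Tempe: 35 tons
  M2->Akron: 35 tons
  M2->Tempe: 10 tons
  M2->Vail: 10 tons
Total cost = 430.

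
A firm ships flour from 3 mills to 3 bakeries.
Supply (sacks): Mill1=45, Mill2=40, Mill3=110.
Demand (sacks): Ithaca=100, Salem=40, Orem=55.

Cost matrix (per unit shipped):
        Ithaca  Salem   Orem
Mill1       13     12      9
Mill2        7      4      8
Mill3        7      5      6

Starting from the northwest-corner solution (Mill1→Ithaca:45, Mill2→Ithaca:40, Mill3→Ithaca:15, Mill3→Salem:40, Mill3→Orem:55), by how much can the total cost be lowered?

Current plan cost = 45·13 + 40·7 + 15·7 + 40·5 + 55·6 = 1500.
Optimal plan:
  Mill1→Orem: 45 sacks
  Mill2→Salem: 40 sacks
  Mill3→Ithaca: 100 sacks
  Mill3→Orem: 10 sacks
Optimal cost = 1325.
Saving = 1500 − 1325 = 175.

175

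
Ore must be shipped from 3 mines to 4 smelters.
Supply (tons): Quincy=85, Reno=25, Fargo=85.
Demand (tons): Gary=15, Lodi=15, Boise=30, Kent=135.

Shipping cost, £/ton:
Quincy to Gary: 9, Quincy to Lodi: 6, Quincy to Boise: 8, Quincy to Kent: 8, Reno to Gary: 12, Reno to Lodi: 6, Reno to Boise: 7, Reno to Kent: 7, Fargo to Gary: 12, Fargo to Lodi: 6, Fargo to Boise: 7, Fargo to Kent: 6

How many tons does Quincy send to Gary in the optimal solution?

15

Solving gives:
  Quincy→Gary: 15 tons
  Quincy→Lodi: 15 tons
  Quincy→Boise: 5 tons
  Quincy→Kent: 50 tons
  Reno→Boise: 25 tons
  Fargo→Kent: 85 tons
Total cost = £1350.
So Quincy→Gary carries 15 tons.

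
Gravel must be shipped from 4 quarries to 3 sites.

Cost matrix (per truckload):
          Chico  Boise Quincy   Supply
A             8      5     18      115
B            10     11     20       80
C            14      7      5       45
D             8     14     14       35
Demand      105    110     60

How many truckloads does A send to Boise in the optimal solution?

110

Optimal shipments:
  A→Chico: 5 × 8 = 40
  A→Boise: 110 × 5 = 550
  B→Chico: 80 × 10 = 800
  C→Quincy: 45 × 5 = 225
  D→Chico: 20 × 8 = 160
  D→Quincy: 15 × 14 = 210
Total cost = 1985.
So A→Boise carries 110 truckloads.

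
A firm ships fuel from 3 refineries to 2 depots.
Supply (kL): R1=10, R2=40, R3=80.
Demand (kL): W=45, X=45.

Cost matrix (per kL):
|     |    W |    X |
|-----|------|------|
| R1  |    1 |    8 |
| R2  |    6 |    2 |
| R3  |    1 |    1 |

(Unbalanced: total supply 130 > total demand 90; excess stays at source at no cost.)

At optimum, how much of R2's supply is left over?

An optimal plan:
  R1 to W: 10 × 1 = 10
  R3 to W: 35 × 1 = 35
  R3 to X: 45 × 1 = 45
Total cost = 90.
R2 ships 0 of its 40, leaving 40.

40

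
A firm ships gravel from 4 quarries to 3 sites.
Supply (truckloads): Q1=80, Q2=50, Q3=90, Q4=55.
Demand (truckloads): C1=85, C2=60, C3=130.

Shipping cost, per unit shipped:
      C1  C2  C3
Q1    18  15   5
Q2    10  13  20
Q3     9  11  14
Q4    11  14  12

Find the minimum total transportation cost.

2485

One minimum-cost allocation:
  Q1→C3: 80 × 5 = 400
  Q2→C1: 50 × 10 = 500
  Q3→C1: 30 × 9 = 270
  Q3→C2: 60 × 11 = 660
  Q4→C1: 5 × 11 = 55
  Q4→C3: 50 × 12 = 600
Total = 400 + 500 + 270 + 660 + 55 + 600 = 2485.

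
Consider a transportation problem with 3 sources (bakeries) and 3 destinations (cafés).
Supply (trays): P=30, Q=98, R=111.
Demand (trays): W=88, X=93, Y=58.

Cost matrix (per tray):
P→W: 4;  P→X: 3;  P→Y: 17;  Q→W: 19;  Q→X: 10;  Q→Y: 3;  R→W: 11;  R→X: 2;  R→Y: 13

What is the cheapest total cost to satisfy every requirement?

1438

An optimal shipping plan:
  P to W: 30 × 4 = 120
  Q to W: 40 × 19 = 760
  Q to Y: 58 × 3 = 174
  R to W: 18 × 11 = 198
  R to X: 93 × 2 = 186
Total = 120 + 760 + 174 + 198 + 186 = 1438.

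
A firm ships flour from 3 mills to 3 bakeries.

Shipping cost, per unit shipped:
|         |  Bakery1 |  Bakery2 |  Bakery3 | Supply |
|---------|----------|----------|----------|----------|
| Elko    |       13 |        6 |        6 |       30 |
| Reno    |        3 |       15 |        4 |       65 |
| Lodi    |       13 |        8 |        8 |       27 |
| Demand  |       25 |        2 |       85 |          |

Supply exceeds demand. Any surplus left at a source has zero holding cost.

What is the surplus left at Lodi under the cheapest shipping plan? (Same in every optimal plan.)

Minimum-cost shipments:
  Elko->Bakery2: 2 sacks
  Elko->Bakery3: 28 sacks
  Reno->Bakery1: 25 sacks
  Reno->Bakery3: 40 sacks
  Lodi->Bakery3: 17 sacks
Total cost = 551.
Lodi ships 17 of its 27, leaving 10.

10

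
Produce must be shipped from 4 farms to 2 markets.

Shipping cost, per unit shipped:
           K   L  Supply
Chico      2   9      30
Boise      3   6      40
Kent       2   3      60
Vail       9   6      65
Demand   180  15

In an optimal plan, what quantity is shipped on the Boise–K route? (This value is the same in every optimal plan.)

40

The minimum-cost plan:
  Chico->K: 30 × 2 = 60
  Boise->K: 40 × 3 = 120
  Kent->K: 60 × 2 = 120
  Vail->K: 50 × 9 = 450
  Vail->L: 15 × 6 = 90
Total cost = 840.
So Boise→K carries 40 crates.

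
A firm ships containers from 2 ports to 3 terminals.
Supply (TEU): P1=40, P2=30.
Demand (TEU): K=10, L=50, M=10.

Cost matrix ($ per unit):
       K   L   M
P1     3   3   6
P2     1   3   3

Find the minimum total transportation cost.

An optimal shipping plan:
  P1–L: 40 × $3 = $120
  P2–K: 10 × $1 = $10
  P2–L: 10 × $3 = $30
  P2–M: 10 × $3 = $30
Total = 120 + 10 + 30 + 30 = $190.
(Supply check: P1 ships 40; P2 ships 30.)

190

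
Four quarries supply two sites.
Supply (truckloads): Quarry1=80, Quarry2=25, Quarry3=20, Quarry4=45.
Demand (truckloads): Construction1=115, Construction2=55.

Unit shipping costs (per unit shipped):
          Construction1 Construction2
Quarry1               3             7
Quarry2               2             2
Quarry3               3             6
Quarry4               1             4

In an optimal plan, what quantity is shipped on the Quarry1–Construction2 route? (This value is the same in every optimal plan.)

Solving gives:
  Quarry1 to Construction1: 80 × 3 = 240
  Quarry2 to Construction2: 25 × 2 = 50
  Quarry3 to Construction1: 20 × 3 = 60
  Quarry4 to Construction1: 15 × 1 = 15
  Quarry4 to Construction2: 30 × 4 = 120
Total cost = 485.
The route Quarry1→Construction2 is not used.

0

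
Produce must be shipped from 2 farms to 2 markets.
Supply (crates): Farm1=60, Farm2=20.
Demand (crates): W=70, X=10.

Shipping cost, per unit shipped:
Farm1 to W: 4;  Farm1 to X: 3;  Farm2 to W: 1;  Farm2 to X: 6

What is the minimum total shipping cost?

250

A cheapest plan:
  Farm1–W: 50 × 4 = 200
  Farm1–X: 10 × 3 = 30
  Farm2–W: 20 × 1 = 20
Total = 200 + 30 + 20 = 250.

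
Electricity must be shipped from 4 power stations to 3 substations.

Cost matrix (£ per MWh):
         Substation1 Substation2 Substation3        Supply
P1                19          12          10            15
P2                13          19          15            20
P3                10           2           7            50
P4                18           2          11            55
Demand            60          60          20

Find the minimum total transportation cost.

Optimal allocation:
  P1–Substation3: 15 × £10 = £150
  P2–Substation1: 20 × £13 = £260
  P3–Substation1: 40 × £10 = £400
  P3–Substation2: 5 × £2 = £10
  P3–Substation3: 5 × £7 = £35
  P4–Substation2: 55 × £2 = £110
Total = 150 + 260 + 400 + 10 + 35 + 110 = £965.

965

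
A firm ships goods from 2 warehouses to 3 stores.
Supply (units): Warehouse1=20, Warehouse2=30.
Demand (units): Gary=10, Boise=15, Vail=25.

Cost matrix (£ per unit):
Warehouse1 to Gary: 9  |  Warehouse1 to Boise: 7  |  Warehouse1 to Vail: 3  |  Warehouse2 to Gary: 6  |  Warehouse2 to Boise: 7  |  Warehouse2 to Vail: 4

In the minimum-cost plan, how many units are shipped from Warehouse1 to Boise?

Solving gives:
  Warehouse1→Vail: 20 × £3 = £60
  Warehouse2→Gary: 10 × £6 = £60
  Warehouse2→Boise: 15 × £7 = £105
  Warehouse2→Vail: 5 × £4 = £20
Total cost = £245.
The route Warehouse1→Boise is not used.

0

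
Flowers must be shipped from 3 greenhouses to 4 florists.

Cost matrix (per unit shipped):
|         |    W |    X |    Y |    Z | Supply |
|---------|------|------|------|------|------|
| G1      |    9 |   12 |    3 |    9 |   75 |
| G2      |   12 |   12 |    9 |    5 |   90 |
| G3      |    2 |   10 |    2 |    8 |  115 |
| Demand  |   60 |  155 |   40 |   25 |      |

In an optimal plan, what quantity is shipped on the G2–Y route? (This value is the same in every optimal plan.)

0

The minimum-cost plan:
  G1->X: 35 bunches
  G1->Y: 40 bunches
  G2->X: 65 bunches
  G2->Z: 25 bunches
  G3->W: 60 bunches
  G3->X: 55 bunches
Total cost = 2115.
The route G2→Y is not used.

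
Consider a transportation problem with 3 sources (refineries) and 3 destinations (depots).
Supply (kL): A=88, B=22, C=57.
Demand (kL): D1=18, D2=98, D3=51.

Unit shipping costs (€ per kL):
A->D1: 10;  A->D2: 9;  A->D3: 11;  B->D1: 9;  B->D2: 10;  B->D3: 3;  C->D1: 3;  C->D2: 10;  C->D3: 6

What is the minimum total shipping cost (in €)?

One minimum-cost allocation:
  A–D2: 88 × €9 = €792
  B–D3: 22 × €3 = €66
  C–D1: 18 × €3 = €54
  C–D2: 10 × €10 = €100
  C–D3: 29 × €6 = €174
Total = 792 + 66 + 54 + 100 + 174 = €1186.

1186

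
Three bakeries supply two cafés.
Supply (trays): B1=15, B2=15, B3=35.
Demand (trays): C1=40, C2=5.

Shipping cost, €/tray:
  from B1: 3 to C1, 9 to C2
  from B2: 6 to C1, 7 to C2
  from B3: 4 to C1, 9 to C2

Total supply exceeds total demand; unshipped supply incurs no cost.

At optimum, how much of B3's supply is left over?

10

An optimal plan:
  B1 to C1: 15 × €3 = €45
  B2 to C2: 5 × €7 = €35
  B3 to C1: 25 × €4 = €100
Total cost = €180.
B3 ships 25 of its 35, leaving 10.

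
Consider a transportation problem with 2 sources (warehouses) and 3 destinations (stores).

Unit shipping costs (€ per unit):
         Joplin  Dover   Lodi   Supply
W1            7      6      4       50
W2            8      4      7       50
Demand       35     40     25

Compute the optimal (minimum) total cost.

515

One minimum-cost allocation:
  W1–Joplin: 25 × €7 = €175
  W1–Lodi: 25 × €4 = €100
  W2–Joplin: 10 × €8 = €80
  W2–Dover: 40 × €4 = €160
Total = 175 + 100 + 80 + 160 = €515.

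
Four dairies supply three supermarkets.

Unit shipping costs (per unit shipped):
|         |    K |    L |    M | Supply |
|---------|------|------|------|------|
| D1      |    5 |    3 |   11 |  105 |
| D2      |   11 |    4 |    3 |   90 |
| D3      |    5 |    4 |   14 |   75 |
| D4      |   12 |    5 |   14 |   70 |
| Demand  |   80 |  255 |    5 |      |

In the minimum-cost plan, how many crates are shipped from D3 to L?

0

Solving gives:
  D1–K: 5 × 5 = 25
  D1–L: 100 × 3 = 300
  D2–L: 85 × 4 = 340
  D2–M: 5 × 3 = 15
  D3–K: 75 × 5 = 375
  D4–L: 70 × 5 = 350
Total cost = 1405.
The route D3→L is not used.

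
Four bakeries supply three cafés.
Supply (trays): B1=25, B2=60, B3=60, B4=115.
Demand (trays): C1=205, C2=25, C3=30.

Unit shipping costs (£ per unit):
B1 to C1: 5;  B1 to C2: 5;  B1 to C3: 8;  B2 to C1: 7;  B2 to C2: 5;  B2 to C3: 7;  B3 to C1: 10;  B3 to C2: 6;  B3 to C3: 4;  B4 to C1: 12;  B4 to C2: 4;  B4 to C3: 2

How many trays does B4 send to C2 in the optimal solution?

25

The minimum-cost plan:
  B1–C1: 25 trays
  B2–C1: 60 trays
  B3–C1: 60 trays
  B4–C1: 60 trays
  B4–C2: 25 trays
  B4–C3: 30 trays
Total cost = £2025.
So B4→C2 carries 25 trays.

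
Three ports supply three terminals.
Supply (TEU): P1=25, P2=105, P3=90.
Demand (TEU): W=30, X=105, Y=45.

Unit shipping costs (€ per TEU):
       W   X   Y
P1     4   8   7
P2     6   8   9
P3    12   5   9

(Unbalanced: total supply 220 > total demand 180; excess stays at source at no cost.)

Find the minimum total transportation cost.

One minimum-cost allocation:
  P1 to Y: 25 × €7 = €175
  P2 to W: 30 × €6 = €180
  P2 to X: 15 × €8 = €120
  P2 to Y: 20 × €9 = €180
  P3 to X: 90 × €5 = €450
Total = 175 + 180 + 120 + 180 + 450 = €1105.
(Supply check: P1 ships 25; P2 ships 65; P3 ships 90.)

1105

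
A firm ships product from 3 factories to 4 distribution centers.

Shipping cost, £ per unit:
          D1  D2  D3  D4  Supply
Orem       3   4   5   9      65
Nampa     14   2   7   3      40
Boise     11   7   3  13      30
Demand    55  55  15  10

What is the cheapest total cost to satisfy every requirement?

445

A cheapest plan:
  Orem to D1: 55 × £3 = £165
  Orem to D2: 10 × £4 = £40
  Nampa to D2: 30 × £2 = £60
  Nampa to D4: 10 × £3 = £30
  Boise to D2: 15 × £7 = £105
  Boise to D3: 15 × £3 = £45
Total = 165 + 40 + 60 + 30 + 105 + 45 = £445.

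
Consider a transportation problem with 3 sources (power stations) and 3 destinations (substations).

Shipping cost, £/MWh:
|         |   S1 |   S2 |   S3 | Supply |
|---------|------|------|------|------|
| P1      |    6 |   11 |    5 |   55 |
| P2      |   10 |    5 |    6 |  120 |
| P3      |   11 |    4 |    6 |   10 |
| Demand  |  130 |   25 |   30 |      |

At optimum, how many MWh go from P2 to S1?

75

Solving gives:
  P1–S1: 55 × £6 = £330
  P2–S1: 75 × £10 = £750
  P2–S2: 15 × £5 = £75
  P2–S3: 30 × £6 = £180
  P3–S2: 10 × £4 = £40
Total cost = £1375.
So P2→S1 carries 75 MWh.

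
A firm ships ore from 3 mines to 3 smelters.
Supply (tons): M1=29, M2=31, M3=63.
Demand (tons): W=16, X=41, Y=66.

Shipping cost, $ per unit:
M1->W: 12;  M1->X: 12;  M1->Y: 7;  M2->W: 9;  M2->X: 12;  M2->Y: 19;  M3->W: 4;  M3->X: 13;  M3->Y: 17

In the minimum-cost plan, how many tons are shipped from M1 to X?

Solving gives:
  M1–Y: 29 × $7 = $203
  M2–X: 31 × $12 = $372
  M3–W: 16 × $4 = $64
  M3–X: 10 × $13 = $130
  M3–Y: 37 × $17 = $629
Total cost = $1398.
The route M1→X is not used.

0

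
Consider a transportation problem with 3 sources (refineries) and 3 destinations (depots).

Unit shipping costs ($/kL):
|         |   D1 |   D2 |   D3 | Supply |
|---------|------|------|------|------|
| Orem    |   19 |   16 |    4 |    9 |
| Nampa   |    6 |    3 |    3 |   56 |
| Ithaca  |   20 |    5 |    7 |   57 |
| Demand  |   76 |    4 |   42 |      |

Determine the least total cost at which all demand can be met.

1023

Optimal allocation:
  Orem–D3: 9 × $4 = $36
  Nampa–D1: 56 × $6 = $336
  Ithaca–D1: 20 × $20 = $400
  Ithaca–D2: 4 × $5 = $20
  Ithaca–D3: 33 × $7 = $231
Total = 36 + 336 + 400 + 20 + 231 = $1023.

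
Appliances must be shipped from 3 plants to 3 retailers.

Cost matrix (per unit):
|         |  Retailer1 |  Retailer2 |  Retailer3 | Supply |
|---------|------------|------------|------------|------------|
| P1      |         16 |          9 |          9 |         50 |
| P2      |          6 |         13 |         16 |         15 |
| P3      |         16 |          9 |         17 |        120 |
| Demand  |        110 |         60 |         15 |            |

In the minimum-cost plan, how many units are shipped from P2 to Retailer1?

The minimum-cost plan:
  P1→Retailer2: 35 × 9 = 315
  P1→Retailer3: 15 × 9 = 135
  P2→Retailer1: 15 × 6 = 90
  P3→Retailer1: 95 × 16 = 1520
  P3→Retailer2: 25 × 9 = 225
Total cost = 2285.
So P2→Retailer1 carries 15 units.

15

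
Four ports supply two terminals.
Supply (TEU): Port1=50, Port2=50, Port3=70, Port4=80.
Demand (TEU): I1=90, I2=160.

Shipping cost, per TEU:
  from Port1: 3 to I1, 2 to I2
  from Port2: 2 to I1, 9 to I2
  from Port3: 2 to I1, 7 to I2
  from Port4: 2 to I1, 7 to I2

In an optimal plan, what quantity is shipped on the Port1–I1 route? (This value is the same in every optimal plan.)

0

Optimal shipments:
  Port1->I2: 50 × 2 = 100
  Port2->I1: 50 × 2 = 100
  Port3->I1: 40 × 2 = 80
  Port3->I2: 30 × 7 = 210
  Port4->I2: 80 × 7 = 560
Total cost = 1050.
The route Port1→I1 is not used.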